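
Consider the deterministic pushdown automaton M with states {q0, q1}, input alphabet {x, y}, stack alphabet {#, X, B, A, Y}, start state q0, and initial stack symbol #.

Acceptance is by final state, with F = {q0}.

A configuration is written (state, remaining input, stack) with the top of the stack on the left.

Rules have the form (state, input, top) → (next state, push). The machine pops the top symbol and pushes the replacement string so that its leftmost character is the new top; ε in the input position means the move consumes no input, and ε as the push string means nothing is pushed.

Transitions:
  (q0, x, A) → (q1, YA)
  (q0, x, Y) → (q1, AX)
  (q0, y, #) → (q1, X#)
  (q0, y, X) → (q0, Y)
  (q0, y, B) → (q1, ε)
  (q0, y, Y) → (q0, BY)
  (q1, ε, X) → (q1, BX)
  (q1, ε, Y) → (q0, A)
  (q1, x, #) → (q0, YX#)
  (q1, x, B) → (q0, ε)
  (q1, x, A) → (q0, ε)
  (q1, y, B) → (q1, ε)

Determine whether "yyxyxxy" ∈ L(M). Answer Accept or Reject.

Accept

(q0, yyxyxxy, #)
  read y, top #: go to q1, push X# → (q1, yxyxxy, X#)
  ε-move, top X: go to q1, push BX → (q1, yxyxxy, BX#)
  read y, top B: go to q1, push ε → (q1, xyxxy, X#)
  ε-move, top X: go to q1, push BX → (q1, xyxxy, BX#)
  read x, top B: go to q0, push ε → (q0, yxxy, X#)
  read y, top X: go to q0, push Y → (q0, xxy, Y#)
  read x, top Y: go to q1, push AX → (q1, xy, AX#)
  read x, top A: go to q0, push ε → (q0, y, X#)
  read y, top X: go to q0, push Y → (q0, ε, Y#)
All input consumed; state q0 ∈ F.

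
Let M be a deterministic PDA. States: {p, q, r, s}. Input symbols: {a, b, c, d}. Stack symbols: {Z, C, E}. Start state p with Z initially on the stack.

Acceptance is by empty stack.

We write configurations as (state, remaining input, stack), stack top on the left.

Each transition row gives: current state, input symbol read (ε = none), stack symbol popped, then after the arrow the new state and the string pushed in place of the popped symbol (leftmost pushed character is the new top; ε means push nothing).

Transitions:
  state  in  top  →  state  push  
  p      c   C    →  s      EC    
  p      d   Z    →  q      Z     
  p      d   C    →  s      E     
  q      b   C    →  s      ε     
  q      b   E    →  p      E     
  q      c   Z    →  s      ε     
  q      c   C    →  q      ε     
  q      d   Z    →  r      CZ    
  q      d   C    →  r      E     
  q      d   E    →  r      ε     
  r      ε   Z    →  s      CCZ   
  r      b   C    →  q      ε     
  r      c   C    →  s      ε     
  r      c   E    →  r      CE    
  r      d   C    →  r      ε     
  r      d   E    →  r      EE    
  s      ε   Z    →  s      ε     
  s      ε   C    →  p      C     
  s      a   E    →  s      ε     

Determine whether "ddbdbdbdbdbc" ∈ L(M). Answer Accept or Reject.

Accept

(p, ddbdbdbdbdbc, Z)
  read d, top Z: go to q, push Z → (q, dbdbdbdbdbc, Z)
  read d, top Z: go to r, push CZ → (r, bdbdbdbdbc, CZ)
  read b, top C: go to q, push ε → (q, dbdbdbdbc, Z)
  read d, top Z: go to r, push CZ → (r, bdbdbdbc, CZ)
  read b, top C: go to q, push ε → (q, dbdbdbc, Z)
  read d, top Z: go to r, push CZ → (r, bdbdbc, CZ)
  read b, top C: go to q, push ε → (q, dbdbc, Z)
  read d, top Z: go to r, push CZ → (r, bdbc, CZ)
  read b, top C: go to q, push ε → (q, dbc, Z)
  read d, top Z: go to r, push CZ → (r, bc, CZ)
  read b, top C: go to q, push ε → (q, c, Z)
  read c, top Z: go to s, push ε → (s, ε, ε)
All input consumed and the stack is empty.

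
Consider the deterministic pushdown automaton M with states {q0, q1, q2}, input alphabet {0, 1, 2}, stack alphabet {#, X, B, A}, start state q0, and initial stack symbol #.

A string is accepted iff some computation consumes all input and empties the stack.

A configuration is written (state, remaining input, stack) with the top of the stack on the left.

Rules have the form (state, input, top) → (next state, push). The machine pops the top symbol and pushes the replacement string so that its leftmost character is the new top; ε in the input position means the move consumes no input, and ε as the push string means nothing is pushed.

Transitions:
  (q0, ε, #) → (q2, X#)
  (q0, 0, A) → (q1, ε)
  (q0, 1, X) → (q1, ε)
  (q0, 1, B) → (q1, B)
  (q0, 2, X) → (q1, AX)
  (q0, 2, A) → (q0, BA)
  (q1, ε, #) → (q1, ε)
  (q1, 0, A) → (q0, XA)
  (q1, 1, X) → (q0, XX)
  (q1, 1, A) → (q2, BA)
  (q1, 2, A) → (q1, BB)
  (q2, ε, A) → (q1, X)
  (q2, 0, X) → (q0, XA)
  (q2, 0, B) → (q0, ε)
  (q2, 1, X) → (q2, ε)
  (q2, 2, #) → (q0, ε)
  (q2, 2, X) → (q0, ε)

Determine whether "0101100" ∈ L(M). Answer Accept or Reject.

(q0, 0101100, #) ⊢ (q2, 0101100, X#) ⊢ (q0, 101100, XA#) ⊢ (q1, 01100, A#) ⊢ (q0, 1100, XA#) ⊢ (q1, 100, A#) ⊢ (q2, 00, BA#) ⊢ (q0, 0, A#) ⊢ (q1, ε, #) ⊢ (q1, ε, ε)
All input consumed and the stack is empty.

Accept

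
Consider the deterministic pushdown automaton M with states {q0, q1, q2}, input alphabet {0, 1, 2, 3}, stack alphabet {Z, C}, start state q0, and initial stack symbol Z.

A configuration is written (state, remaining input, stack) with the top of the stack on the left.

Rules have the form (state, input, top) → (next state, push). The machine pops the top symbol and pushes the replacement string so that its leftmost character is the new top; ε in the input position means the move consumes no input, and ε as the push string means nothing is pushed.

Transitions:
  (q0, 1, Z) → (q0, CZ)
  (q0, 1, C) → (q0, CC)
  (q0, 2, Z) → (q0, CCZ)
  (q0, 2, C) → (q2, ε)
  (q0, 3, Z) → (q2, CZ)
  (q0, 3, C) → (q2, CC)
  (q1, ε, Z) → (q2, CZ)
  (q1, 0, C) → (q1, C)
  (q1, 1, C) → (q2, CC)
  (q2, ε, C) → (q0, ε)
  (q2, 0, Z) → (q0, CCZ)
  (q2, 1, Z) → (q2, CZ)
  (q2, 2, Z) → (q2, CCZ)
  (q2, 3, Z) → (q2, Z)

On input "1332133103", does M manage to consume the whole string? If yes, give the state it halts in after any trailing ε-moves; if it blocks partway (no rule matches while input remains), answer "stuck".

(q0, 1332133103, Z) ⊢ (q0, 332133103, CZ) ⊢ (q2, 32133103, CCZ) ⊢ (q0, 32133103, CZ) ⊢ (q2, 2133103, CCZ) ⊢ (q0, 2133103, CZ) ⊢ (q2, 133103, Z) ⊢ (q2, 33103, CZ) ⊢ (q0, 33103, Z) ⊢ (q2, 3103, CZ) ⊢ (q0, 3103, Z) ⊢ (q2, 103, CZ) ⊢ (q0, 103, Z) ⊢ (q0, 03, CZ)
No transition for (q0, 0, top C); M blocks with input 03 remaining.

stuck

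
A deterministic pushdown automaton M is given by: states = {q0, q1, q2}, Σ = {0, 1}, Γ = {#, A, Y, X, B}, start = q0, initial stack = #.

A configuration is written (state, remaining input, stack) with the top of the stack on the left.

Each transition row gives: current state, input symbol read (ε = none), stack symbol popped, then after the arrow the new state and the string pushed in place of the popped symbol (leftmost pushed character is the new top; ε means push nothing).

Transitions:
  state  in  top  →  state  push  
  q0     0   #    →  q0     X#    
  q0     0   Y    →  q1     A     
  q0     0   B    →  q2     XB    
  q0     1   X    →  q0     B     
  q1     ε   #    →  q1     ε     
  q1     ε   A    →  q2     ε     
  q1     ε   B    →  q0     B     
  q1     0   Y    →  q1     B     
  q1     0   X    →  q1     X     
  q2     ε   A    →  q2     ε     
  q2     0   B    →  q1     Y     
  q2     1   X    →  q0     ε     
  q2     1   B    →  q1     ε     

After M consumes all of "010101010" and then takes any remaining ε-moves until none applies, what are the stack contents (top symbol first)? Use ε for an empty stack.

(q0, 010101010, #)
  read 0, top #: go to q0, push X# → (q0, 10101010, X#)
  read 1, top X: go to q0, push B → (q0, 0101010, B#)
  read 0, top B: go to q2, push XB → (q2, 101010, XB#)
  read 1, top X: go to q0, push ε → (q0, 01010, B#)
  read 0, top B: go to q2, push XB → (q2, 1010, XB#)
  read 1, top X: go to q0, push ε → (q0, 010, B#)
  read 0, top B: go to q2, push XB → (q2, 10, XB#)
  read 1, top X: go to q0, push ε → (q0, 0, B#)
  read 0, top B: go to q2, push XB → (q2, ε, XB#)
All input consumed in state q2 with stack XB#.

XB#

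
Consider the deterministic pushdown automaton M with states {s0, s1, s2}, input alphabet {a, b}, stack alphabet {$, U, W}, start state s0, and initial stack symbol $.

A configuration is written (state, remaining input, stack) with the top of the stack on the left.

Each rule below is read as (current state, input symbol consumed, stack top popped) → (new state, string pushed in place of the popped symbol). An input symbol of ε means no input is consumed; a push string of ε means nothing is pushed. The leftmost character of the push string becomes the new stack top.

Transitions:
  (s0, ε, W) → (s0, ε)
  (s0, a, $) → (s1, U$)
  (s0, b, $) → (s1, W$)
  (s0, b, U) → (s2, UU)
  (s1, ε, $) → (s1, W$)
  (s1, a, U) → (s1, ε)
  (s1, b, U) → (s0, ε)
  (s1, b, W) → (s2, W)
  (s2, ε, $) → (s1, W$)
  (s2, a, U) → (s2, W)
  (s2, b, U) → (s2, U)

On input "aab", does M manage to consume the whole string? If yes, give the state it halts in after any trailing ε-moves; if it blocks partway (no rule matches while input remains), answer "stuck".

s2

(s0, aab, $)
  read a, top $: go to s1, push U$ → (s1, ab, U$)
  read a, top U: go to s1, push ε → (s1, b, $)
  ε-move, top $: go to s1, push W$ → (s1, b, W$)
  read b, top W: go to s2, push W → (s2, ε, W$)
All input consumed; M is in state s2.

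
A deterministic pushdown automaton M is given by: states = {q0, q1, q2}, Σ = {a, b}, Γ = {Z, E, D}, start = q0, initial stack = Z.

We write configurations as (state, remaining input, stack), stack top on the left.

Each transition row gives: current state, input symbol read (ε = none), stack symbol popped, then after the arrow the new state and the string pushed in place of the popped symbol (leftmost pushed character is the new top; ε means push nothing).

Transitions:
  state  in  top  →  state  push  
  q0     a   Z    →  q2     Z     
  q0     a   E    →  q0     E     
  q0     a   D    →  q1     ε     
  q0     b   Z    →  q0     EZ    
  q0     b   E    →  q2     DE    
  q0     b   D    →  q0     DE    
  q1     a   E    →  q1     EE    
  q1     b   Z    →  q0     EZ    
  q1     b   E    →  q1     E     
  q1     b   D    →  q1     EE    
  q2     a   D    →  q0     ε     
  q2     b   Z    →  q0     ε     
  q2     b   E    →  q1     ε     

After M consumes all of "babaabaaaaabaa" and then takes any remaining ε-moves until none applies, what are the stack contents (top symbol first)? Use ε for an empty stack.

EZ

(q0, babaabaaaaabaa, Z)
  read b, top Z: go to q0, push EZ → (q0, abaabaaaaabaa, EZ)
  read a, top E: go to q0, push E → (q0, baabaaaaabaa, EZ)
  read b, top E: go to q2, push DE → (q2, aabaaaaabaa, DEZ)
  read a, top D: go to q0, push ε → (q0, abaaaaabaa, EZ)
  read a, top E: go to q0, push E → (q0, baaaaabaa, EZ)
  read b, top E: go to q2, push DE → (q2, aaaaabaa, DEZ)
  read a, top D: go to q0, push ε → (q0, aaaabaa, EZ)
  read a, top E: go to q0, push E → (q0, aaabaa, EZ)
  read a, top E: go to q0, push E → (q0, aabaa, EZ)
  read a, top E: go to q0, push E → (q0, abaa, EZ)
  read a, top E: go to q0, push E → (q0, baa, EZ)
  read b, top E: go to q2, push DE → (q2, aa, DEZ)
  read a, top D: go to q0, push ε → (q0, a, EZ)
  read a, top E: go to q0, push E → (q0, ε, EZ)
All input consumed in state q0 with stack EZ.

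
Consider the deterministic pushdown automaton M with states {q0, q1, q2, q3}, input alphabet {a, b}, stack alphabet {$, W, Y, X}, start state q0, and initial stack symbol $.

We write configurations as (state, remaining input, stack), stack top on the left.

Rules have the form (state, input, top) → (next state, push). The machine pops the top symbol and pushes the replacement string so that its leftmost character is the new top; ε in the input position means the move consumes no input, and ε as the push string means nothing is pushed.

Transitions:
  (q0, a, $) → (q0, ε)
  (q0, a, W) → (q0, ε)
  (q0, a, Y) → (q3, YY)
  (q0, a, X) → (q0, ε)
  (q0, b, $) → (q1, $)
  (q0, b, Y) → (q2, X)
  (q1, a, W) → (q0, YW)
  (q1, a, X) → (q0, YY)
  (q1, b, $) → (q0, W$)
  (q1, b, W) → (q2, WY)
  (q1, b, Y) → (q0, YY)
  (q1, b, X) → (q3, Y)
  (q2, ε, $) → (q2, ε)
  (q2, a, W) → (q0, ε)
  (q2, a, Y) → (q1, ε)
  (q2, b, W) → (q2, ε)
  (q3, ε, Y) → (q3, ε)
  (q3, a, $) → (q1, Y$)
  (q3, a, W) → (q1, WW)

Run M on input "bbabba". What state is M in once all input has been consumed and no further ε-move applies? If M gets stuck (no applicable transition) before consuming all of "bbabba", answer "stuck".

q0

(q0, bbabba, $) ⊢ (q1, babba, $) ⊢ (q0, abba, W$) ⊢ (q0, bba, $) ⊢ (q1, ba, $) ⊢ (q0, a, W$) ⊢ (q0, ε, $)
All input consumed; M is in state q0.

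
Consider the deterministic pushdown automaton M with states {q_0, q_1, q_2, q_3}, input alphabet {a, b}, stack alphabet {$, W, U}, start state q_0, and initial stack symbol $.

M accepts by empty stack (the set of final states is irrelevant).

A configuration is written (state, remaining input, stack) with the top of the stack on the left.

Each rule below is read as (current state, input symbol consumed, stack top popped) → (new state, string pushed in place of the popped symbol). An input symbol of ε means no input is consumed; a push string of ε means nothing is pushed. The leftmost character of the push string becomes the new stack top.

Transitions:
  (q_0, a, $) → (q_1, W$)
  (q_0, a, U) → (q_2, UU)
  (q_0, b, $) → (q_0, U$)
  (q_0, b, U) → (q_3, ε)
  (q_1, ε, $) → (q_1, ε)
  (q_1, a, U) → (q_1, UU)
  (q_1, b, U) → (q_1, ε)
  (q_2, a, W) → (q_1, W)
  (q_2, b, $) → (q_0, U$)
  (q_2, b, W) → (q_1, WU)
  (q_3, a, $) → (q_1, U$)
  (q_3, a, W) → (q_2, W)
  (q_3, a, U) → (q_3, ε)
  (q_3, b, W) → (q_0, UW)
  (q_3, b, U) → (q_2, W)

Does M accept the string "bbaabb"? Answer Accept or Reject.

(q_0, bbaabb, $) ⊢ (q_0, baabb, U$) ⊢ (q_3, aabb, $) ⊢ (q_1, abb, U$) ⊢ (q_1, bb, UU$) ⊢ (q_1, b, U$) ⊢ (q_1, ε, $) ⊢ (q_1, ε, ε)
All input consumed and the stack is empty.

Accept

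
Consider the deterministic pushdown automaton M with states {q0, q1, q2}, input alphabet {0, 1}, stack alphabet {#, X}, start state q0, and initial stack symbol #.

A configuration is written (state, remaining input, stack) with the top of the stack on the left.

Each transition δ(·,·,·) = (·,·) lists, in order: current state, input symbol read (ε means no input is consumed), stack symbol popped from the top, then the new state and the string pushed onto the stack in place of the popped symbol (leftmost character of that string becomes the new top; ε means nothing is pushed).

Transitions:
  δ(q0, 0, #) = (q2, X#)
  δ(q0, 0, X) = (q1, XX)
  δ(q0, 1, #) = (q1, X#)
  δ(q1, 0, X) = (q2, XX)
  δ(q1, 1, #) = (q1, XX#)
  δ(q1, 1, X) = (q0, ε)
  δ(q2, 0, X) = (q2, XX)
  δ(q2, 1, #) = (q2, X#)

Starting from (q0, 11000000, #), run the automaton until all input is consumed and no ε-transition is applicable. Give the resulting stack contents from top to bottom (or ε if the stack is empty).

XXXXXX#

(q0, 11000000, #) ⊢ (q1, 1000000, X#) ⊢ (q0, 000000, #) ⊢ (q2, 00000, X#) ⊢ (q2, 0000, XX#) ⊢ (q2, 000, XXX#) ⊢ (q2, 00, XXXX#) ⊢ (q2, 0, XXXXX#) ⊢ (q2, ε, XXXXXX#)
All input consumed in state q2 with stack XXXXXX#.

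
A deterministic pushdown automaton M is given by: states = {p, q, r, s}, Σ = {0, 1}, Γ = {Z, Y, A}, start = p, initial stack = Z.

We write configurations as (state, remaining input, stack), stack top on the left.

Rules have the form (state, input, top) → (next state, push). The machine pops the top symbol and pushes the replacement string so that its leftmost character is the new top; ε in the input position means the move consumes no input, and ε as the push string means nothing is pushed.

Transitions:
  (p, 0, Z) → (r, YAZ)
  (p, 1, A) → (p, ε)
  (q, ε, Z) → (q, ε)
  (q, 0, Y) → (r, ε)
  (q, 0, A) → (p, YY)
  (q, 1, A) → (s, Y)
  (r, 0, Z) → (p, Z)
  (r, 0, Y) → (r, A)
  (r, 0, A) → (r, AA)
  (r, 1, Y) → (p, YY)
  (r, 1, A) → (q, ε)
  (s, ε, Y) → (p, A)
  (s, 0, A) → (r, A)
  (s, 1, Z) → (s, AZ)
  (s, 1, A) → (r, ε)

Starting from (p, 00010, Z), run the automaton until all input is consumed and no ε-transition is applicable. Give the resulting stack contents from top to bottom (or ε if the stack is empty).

(p, 00010, Z)
  read 0, top Z: go to r, push YAZ → (r, 0010, YAZ)
  read 0, top Y: go to r, push A → (r, 010, AAZ)
  read 0, top A: go to r, push AA → (r, 10, AAAZ)
  read 1, top A: go to q, push ε → (q, 0, AAZ)
  read 0, top A: go to p, push YY → (p, ε, YYAZ)
All input consumed in state p with stack YYAZ.

YYAZ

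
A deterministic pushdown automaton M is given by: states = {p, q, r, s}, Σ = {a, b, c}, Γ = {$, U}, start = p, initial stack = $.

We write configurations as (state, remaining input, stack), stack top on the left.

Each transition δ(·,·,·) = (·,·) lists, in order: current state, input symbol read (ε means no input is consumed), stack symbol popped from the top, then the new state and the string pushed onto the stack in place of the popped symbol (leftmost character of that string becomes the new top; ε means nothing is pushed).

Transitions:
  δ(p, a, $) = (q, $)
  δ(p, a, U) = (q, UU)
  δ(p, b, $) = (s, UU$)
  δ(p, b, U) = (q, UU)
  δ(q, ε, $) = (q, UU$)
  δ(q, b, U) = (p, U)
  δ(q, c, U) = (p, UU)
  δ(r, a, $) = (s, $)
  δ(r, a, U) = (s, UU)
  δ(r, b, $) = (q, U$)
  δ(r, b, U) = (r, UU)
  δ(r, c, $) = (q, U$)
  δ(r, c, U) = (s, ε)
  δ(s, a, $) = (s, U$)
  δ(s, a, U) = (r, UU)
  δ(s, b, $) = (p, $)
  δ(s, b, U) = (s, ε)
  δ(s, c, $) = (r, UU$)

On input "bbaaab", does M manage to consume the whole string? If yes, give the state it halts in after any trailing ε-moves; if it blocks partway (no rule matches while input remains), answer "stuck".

(p, bbaaab, $) ⊢ (s, baaab, UU$) ⊢ (s, aaab, U$) ⊢ (r, aab, UU$) ⊢ (s, ab, UUU$) ⊢ (r, b, UUUU$) ⊢ (r, ε, UUUUU$)
All input consumed; M is in state r.

r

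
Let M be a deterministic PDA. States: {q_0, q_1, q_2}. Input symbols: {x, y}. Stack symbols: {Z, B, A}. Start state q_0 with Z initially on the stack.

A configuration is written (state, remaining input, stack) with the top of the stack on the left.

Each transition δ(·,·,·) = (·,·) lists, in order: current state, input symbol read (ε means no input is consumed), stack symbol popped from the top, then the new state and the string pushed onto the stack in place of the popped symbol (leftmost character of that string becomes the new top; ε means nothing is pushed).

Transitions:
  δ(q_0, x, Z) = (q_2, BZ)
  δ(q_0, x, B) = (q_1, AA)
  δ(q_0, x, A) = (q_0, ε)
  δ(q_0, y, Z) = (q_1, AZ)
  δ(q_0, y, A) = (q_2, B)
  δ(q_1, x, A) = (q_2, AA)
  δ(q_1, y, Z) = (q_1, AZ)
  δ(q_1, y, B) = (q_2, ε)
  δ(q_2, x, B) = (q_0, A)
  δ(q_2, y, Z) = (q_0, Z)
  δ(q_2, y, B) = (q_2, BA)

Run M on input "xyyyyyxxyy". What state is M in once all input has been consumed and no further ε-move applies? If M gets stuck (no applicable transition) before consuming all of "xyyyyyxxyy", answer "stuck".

q_2

(q_0, xyyyyyxxyy, Z)
  read x, top Z: go to q_2, push BZ → (q_2, yyyyyxxyy, BZ)
  read y, top B: go to q_2, push BA → (q_2, yyyyxxyy, BAZ)
  read y, top B: go to q_2, push BA → (q_2, yyyxxyy, BAAZ)
  read y, top B: go to q_2, push BA → (q_2, yyxxyy, BAAAZ)
  read y, top B: go to q_2, push BA → (q_2, yxxyy, BAAAAZ)
  read y, top B: go to q_2, push BA → (q_2, xxyy, BAAAAAZ)
  read x, top B: go to q_0, push A → (q_0, xyy, AAAAAAZ)
  read x, top A: go to q_0, push ε → (q_0, yy, AAAAAZ)
  read y, top A: go to q_2, push B → (q_2, y, BAAAAZ)
  read y, top B: go to q_2, push BA → (q_2, ε, BAAAAAZ)
All input consumed; M is in state q_2.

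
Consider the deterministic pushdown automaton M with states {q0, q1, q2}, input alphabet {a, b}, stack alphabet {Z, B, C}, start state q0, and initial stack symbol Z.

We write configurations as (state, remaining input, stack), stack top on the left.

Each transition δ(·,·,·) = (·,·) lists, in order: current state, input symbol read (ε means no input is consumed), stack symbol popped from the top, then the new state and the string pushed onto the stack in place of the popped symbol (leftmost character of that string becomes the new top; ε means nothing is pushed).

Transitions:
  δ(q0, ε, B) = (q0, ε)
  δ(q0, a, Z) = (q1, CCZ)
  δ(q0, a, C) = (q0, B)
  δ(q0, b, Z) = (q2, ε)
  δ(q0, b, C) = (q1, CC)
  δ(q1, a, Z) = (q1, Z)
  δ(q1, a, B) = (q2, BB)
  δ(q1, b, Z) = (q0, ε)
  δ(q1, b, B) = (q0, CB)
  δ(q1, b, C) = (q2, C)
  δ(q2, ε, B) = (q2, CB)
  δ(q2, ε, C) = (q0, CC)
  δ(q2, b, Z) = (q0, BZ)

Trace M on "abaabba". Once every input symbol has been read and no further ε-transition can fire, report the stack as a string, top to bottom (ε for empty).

CCZ

(q0, abaabba, Z)
  read a, top Z: go to q1, push CCZ → (q1, baabba, CCZ)
  read b, top C: go to q2, push C → (q2, aabba, CCZ)
  ε-move, top C: go to q0, push CC → (q0, aabba, CCCZ)
  read a, top C: go to q0, push B → (q0, abba, BCCZ)
  ε-move, top B: go to q0, push ε → (q0, abba, CCZ)
  read a, top C: go to q0, push B → (q0, bba, BCZ)
  ε-move, top B: go to q0, push ε → (q0, bba, CZ)
  read b, top C: go to q1, push CC → (q1, ba, CCZ)
  read b, top C: go to q2, push C → (q2, a, CCZ)
  ε-move, top C: go to q0, push CC → (q0, a, CCCZ)
  read a, top C: go to q0, push B → (q0, ε, BCCZ)
  ε-move, top B: go to q0, push ε → (q0, ε, CCZ)
All input consumed in state q0 with stack CCZ.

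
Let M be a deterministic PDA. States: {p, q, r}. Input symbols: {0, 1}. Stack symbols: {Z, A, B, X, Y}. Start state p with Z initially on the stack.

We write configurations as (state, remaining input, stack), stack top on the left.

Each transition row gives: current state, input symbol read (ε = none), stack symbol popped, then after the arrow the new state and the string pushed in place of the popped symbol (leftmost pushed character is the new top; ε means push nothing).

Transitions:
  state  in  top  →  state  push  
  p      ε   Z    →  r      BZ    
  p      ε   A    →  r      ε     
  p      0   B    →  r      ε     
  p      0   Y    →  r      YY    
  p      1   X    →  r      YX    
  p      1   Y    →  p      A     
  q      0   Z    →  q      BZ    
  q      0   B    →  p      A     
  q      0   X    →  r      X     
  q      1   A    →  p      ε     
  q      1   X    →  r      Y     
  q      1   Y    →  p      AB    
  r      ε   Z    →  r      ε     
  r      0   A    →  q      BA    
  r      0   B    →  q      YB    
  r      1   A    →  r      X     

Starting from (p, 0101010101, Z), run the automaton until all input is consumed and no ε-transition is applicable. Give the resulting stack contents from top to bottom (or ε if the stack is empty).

(p, 0101010101, Z) ⊢ (r, 0101010101, BZ) ⊢ (q, 101010101, YBZ) ⊢ (p, 01010101, ABBZ) ⊢ (r, 01010101, BBZ) ⊢ (q, 1010101, YBBZ) ⊢ (p, 010101, ABBBZ) ⊢ (r, 010101, BBBZ) ⊢ (q, 10101, YBBBZ) ⊢ (p, 0101, ABBBBZ) ⊢ (r, 0101, BBBBZ) ⊢ (q, 101, YBBBBZ) ⊢ (p, 01, ABBBBBZ) ⊢ (r, 01, BBBBBZ) ⊢ (q, 1, YBBBBBZ) ⊢ (p, ε, ABBBBBBZ) ⊢ (r, ε, BBBBBBZ)
All input consumed in state r with stack BBBBBBZ.

BBBBBBZ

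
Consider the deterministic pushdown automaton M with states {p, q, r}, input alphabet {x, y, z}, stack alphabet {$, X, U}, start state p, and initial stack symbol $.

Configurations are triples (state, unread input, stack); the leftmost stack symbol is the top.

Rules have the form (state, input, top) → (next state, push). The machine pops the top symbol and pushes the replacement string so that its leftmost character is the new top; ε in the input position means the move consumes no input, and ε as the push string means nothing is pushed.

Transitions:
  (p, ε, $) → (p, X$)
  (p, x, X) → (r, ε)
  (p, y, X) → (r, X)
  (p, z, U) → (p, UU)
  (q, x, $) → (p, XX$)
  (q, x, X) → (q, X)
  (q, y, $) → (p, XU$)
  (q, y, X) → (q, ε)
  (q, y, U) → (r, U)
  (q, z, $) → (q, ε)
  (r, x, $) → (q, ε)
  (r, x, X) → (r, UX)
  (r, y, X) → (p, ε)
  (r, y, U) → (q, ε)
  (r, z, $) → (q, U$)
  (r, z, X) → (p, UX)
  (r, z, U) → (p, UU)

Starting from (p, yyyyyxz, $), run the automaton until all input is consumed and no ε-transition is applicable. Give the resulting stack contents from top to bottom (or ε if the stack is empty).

UUX$

(p, yyyyyxz, $)
  ε-move, top $: go to p, push X$ → (p, yyyyyxz, X$)
  read y, top X: go to r, push X → (r, yyyyxz, X$)
  read y, top X: go to p, push ε → (p, yyyxz, $)
  ε-move, top $: go to p, push X$ → (p, yyyxz, X$)
  read y, top X: go to r, push X → (r, yyxz, X$)
  read y, top X: go to p, push ε → (p, yxz, $)
  ε-move, top $: go to p, push X$ → (p, yxz, X$)
  read y, top X: go to r, push X → (r, xz, X$)
  read x, top X: go to r, push UX → (r, z, UX$)
  read z, top U: go to p, push UU → (p, ε, UUX$)
All input consumed in state p with stack UUX$.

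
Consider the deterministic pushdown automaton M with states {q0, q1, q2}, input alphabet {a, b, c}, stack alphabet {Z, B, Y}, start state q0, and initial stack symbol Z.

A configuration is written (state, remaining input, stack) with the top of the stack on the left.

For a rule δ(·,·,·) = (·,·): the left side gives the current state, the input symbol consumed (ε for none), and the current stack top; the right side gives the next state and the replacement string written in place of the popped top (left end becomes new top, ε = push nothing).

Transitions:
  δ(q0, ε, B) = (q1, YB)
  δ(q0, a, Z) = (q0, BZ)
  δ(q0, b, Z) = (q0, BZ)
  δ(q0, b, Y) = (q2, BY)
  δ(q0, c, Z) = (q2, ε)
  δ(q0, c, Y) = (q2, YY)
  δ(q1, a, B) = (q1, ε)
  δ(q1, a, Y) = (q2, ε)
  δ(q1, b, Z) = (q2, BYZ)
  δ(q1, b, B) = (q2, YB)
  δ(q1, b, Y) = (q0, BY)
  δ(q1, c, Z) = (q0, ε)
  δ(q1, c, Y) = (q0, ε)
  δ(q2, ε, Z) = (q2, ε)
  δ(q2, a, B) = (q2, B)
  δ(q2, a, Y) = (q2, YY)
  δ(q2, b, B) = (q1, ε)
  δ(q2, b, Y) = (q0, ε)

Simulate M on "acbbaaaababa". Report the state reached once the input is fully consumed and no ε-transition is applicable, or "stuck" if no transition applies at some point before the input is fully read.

q2

(q0, acbbaaaababa, Z)
  read a, top Z: go to q0, push BZ → (q0, cbbaaaababa, BZ)
  ε-move, top B: go to q1, push YB → (q1, cbbaaaababa, YBZ)
  read c, top Y: go to q0, push ε → (q0, bbaaaababa, BZ)
  ε-move, top B: go to q1, push YB → (q1, bbaaaababa, YBZ)
  read b, top Y: go to q0, push BY → (q0, baaaababa, BYBZ)
  ε-move, top B: go to q1, push YB → (q1, baaaababa, YBYBZ)
  read b, top Y: go to q0, push BY → (q0, aaaababa, BYBYBZ)
  ε-move, top B: go to q1, push YB → (q1, aaaababa, YBYBYBZ)
  read a, top Y: go to q2, push ε → (q2, aaababa, BYBYBZ)
  read a, top B: go to q2, push B → (q2, aababa, BYBYBZ)
  read a, top B: go to q2, push B → (q2, ababa, BYBYBZ)
  read a, top B: go to q2, push B → (q2, baba, BYBYBZ)
  read b, top B: go to q1, push ε → (q1, aba, YBYBZ)
  read a, top Y: go to q2, push ε → (q2, ba, BYBZ)
  read b, top B: go to q1, push ε → (q1, a, YBZ)
  read a, top Y: go to q2, push ε → (q2, ε, BZ)
All input consumed; M is in state q2.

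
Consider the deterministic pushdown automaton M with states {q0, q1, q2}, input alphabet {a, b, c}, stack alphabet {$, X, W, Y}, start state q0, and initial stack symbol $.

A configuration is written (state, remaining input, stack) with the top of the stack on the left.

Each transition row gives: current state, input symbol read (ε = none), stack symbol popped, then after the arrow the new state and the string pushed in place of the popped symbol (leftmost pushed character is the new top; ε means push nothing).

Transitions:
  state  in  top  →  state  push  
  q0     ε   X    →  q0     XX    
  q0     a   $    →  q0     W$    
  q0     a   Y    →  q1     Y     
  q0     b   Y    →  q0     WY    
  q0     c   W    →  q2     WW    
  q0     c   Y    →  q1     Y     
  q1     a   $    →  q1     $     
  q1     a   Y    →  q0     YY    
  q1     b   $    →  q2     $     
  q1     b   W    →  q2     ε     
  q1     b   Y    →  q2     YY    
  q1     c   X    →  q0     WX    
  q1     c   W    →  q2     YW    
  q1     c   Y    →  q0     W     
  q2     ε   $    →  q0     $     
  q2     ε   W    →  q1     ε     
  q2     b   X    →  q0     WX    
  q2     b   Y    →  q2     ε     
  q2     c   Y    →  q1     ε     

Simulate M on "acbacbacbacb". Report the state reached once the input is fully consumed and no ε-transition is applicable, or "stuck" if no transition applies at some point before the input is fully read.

(q0, acbacbacbacb, $)
  read a, top $: go to q0, push W$ → (q0, cbacbacbacb, W$)
  read c, top W: go to q2, push WW → (q2, bacbacbacb, WW$)
  ε-move, top W: go to q1, push ε → (q1, bacbacbacb, W$)
  read b, top W: go to q2, push ε → (q2, acbacbacb, $)
  ε-move, top $: go to q0, push $ → (q0, acbacbacb, $)
  read a, top $: go to q0, push W$ → (q0, cbacbacb, W$)
  read c, top W: go to q2, push WW → (q2, bacbacb, WW$)
  ε-move, top W: go to q1, push ε → (q1, bacbacb, W$)
  read b, top W: go to q2, push ε → (q2, acbacb, $)
  ε-move, top $: go to q0, push $ → (q0, acbacb, $)
  read a, top $: go to q0, push W$ → (q0, cbacb, W$)
  read c, top W: go to q2, push WW → (q2, bacb, WW$)
  ε-move, top W: go to q1, push ε → (q1, bacb, W$)
  read b, top W: go to q2, push ε → (q2, acb, $)
  ε-move, top $: go to q0, push $ → (q0, acb, $)
  read a, top $: go to q0, push W$ → (q0, cb, W$)
  read c, top W: go to q2, push WW → (q2, b, WW$)
  ε-move, top W: go to q1, push ε → (q1, b, W$)
  read b, top W: go to q2, push ε → (q2, ε, $)
  ε-move, top $: go to q0, push $ → (q0, ε, $)
All input consumed; M is in state q0.

q0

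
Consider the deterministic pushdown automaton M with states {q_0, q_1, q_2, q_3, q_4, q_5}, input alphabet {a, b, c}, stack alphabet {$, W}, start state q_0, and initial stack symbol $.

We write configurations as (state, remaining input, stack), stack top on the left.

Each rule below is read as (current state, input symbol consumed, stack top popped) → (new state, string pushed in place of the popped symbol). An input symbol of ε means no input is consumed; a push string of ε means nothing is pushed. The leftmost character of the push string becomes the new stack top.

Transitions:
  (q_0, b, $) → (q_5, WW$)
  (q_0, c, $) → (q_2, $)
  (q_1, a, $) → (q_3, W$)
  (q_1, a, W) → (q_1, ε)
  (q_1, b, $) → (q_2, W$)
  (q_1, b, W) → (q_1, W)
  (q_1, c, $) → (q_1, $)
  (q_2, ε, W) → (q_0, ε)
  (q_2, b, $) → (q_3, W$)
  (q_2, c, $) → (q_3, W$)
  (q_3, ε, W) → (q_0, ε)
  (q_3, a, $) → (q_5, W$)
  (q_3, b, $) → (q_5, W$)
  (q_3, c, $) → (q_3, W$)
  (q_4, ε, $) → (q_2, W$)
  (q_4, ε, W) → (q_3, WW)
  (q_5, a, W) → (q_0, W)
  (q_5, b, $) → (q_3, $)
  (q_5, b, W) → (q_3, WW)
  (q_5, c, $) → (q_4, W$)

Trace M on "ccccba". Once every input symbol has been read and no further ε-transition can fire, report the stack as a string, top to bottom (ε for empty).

WW$

(q_0, ccccba, $)
  read c, top $: go to q_2, push $ → (q_2, cccba, $)
  read c, top $: go to q_3, push W$ → (q_3, ccba, W$)
  ε-move, top W: go to q_0, push ε → (q_0, ccba, $)
  read c, top $: go to q_2, push $ → (q_2, cba, $)
  read c, top $: go to q_3, push W$ → (q_3, ba, W$)
  ε-move, top W: go to q_0, push ε → (q_0, ba, $)
  read b, top $: go to q_5, push WW$ → (q_5, a, WW$)
  read a, top W: go to q_0, push W → (q_0, ε, WW$)
All input consumed in state q_0 with stack WW$.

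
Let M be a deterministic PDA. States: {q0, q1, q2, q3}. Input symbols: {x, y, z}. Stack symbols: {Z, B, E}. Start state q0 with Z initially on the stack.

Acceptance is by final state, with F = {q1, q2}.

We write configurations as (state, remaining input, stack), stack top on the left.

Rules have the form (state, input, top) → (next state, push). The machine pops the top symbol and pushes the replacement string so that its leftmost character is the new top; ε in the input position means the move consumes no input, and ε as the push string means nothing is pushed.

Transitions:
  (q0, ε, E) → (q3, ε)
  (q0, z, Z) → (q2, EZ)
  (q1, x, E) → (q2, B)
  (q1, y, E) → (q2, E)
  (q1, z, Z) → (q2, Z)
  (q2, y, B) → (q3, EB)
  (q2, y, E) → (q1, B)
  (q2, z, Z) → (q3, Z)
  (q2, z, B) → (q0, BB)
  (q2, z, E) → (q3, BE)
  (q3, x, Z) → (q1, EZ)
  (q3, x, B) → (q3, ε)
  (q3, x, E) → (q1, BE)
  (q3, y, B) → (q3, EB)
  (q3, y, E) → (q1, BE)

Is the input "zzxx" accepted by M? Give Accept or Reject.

(q0, zzxx, Z)
  read z, top Z: go to q2, push EZ → (q2, zxx, EZ)
  read z, top E: go to q3, push BE → (q3, xx, BEZ)
  read x, top B: go to q3, push ε → (q3, x, EZ)
  read x, top E: go to q1, push BE → (q1, ε, BEZ)
All input consumed; state q1 ∈ F.

Accept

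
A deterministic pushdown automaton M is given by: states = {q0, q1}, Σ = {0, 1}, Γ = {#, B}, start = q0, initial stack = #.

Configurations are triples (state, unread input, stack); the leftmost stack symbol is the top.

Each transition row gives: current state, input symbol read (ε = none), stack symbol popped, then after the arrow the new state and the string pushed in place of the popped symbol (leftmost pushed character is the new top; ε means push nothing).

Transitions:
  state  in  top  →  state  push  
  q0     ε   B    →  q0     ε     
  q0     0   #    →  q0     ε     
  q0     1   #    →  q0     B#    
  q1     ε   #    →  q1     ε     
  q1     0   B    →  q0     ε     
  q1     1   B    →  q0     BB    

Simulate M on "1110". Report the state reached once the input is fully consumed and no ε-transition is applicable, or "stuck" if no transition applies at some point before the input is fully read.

(q0, 1110, #)
  read 1, top #: go to q0, push B# → (q0, 110, B#)
  ε-move, top B: go to q0, push ε → (q0, 110, #)
  read 1, top #: go to q0, push B# → (q0, 10, B#)
  ε-move, top B: go to q0, push ε → (q0, 10, #)
  read 1, top #: go to q0, push B# → (q0, 0, B#)
  ε-move, top B: go to q0, push ε → (q0, 0, #)
  read 0, top #: go to q0, push ε → (q0, ε, ε)
All input consumed; M is in state q0.

q0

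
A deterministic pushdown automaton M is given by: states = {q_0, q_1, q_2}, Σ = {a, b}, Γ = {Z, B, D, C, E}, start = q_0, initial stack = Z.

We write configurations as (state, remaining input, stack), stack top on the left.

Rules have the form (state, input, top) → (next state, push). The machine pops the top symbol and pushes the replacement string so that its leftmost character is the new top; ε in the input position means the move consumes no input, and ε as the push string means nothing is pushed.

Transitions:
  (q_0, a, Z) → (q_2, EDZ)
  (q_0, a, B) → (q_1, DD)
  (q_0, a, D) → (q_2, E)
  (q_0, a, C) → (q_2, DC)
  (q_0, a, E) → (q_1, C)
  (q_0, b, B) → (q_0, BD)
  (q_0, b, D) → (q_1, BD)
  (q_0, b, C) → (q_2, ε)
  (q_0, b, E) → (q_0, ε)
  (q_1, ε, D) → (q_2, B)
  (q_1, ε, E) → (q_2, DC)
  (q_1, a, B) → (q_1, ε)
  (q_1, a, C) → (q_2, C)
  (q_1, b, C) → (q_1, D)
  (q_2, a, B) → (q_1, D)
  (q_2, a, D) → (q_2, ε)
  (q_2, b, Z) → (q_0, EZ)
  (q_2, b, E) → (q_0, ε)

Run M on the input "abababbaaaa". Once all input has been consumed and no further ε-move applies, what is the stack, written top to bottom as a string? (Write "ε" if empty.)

(q_0, abababbaaaa, Z)
  read a, top Z: go to q_2, push EDZ → (q_2, bababbaaaa, EDZ)
  read b, top E: go to q_0, push ε → (q_0, ababbaaaa, DZ)
  read a, top D: go to q_2, push E → (q_2, babbaaaa, EZ)
  read b, top E: go to q_0, push ε → (q_0, abbaaaa, Z)
  read a, top Z: go to q_2, push EDZ → (q_2, bbaaaa, EDZ)
  read b, top E: go to q_0, push ε → (q_0, baaaa, DZ)
  read b, top D: go to q_1, push BD → (q_1, aaaa, BDZ)
  read a, top B: go to q_1, push ε → (q_1, aaa, DZ)
  ε-move, top D: go to q_2, push B → (q_2, aaa, BZ)
  read a, top B: go to q_1, push D → (q_1, aa, DZ)
  ε-move, top D: go to q_2, push B → (q_2, aa, BZ)
  read a, top B: go to q_1, push D → (q_1, a, DZ)
  ε-move, top D: go to q_2, push B → (q_2, a, BZ)
  read a, top B: go to q_1, push D → (q_1, ε, DZ)
  ε-move, top D: go to q_2, push B → (q_2, ε, BZ)
All input consumed in state q_2 with stack BZ.

BZ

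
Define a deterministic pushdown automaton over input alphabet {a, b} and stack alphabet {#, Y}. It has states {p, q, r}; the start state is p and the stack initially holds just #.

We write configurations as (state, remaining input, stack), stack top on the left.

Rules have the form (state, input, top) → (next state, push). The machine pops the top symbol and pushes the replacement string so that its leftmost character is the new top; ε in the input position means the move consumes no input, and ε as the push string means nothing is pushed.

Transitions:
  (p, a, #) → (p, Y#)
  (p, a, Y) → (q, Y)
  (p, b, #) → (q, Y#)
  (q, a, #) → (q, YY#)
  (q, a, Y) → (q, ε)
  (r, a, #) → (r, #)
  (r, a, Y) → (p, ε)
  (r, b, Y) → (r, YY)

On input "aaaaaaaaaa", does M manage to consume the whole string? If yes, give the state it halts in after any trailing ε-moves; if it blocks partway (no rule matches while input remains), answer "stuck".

q

(p, aaaaaaaaaa, #)
  read a, top #: go to p, push Y# → (p, aaaaaaaaa, Y#)
  read a, top Y: go to q, push Y → (q, aaaaaaaa, Y#)
  read a, top Y: go to q, push ε → (q, aaaaaaa, #)
  read a, top #: go to q, push YY# → (q, aaaaaa, YY#)
  read a, top Y: go to q, push ε → (q, aaaaa, Y#)
  read a, top Y: go to q, push ε → (q, aaaa, #)
  read a, top #: go to q, push YY# → (q, aaa, YY#)
  read a, top Y: go to q, push ε → (q, aa, Y#)
  read a, top Y: go to q, push ε → (q, a, #)
  read a, top #: go to q, push YY# → (q, ε, YY#)
All input consumed; M is in state q.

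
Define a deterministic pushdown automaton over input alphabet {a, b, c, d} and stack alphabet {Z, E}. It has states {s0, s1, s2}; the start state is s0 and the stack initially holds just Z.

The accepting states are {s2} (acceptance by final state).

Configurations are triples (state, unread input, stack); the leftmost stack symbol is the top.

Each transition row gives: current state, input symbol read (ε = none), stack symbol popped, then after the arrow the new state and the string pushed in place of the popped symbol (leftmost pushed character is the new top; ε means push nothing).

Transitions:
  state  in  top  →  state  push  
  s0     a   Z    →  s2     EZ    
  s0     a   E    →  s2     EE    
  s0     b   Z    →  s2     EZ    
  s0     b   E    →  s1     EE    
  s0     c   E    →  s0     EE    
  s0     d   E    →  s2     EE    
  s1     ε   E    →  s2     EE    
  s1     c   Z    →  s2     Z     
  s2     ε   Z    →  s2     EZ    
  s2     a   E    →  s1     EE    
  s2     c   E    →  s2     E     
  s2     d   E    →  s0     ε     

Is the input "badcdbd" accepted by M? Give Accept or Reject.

(s0, badcdbd, Z)
  read b, top Z: go to s2, push EZ → (s2, adcdbd, EZ)
  read a, top E: go to s1, push EE → (s1, dcdbd, EEZ)
  ε-move, top E: go to s2, push EE → (s2, dcdbd, EEEZ)
  read d, top E: go to s0, push ε → (s0, cdbd, EEZ)
  read c, top E: go to s0, push EE → (s0, dbd, EEEZ)
  read d, top E: go to s2, push EE → (s2, bd, EEEEZ)
No transition applies at (s2, bd, EEEEZ); input not fully consumed.

Reject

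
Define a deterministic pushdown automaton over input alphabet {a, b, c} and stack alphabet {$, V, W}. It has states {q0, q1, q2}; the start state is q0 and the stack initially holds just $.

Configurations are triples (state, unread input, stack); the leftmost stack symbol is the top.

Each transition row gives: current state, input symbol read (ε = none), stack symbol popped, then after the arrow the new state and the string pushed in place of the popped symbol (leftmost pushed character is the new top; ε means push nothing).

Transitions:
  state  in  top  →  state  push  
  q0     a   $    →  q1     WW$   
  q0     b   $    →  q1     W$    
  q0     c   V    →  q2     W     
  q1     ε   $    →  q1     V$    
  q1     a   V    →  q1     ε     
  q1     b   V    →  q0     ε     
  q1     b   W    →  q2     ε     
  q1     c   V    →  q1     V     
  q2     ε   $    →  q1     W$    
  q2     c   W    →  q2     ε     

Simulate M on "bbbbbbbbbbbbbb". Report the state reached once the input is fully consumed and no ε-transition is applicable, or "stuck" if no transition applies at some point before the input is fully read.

(q0, bbbbbbbbbbbbbb, $) ⊢ (q1, bbbbbbbbbbbbb, W$) ⊢ (q2, bbbbbbbbbbbb, $) ⊢ (q1, bbbbbbbbbbbb, W$) ⊢ (q2, bbbbbbbbbbb, $) ⊢ (q1, bbbbbbbbbbb, W$) ⊢ (q2, bbbbbbbbbb, $) ⊢ (q1, bbbbbbbbbb, W$) ⊢ (q2, bbbbbbbbb, $) ⊢ (q1, bbbbbbbbb, W$) ⊢ (q2, bbbbbbbb, $) ⊢ (q1, bbbbbbbb, W$) ⊢ (q2, bbbbbbb, $) ⊢ (q1, bbbbbbb, W$) ⊢ (q2, bbbbbb, $) ⊢ (q1, bbbbbb, W$) ⊢ (q2, bbbbb, $) ⊢ (q1, bbbbb, W$) ⊢ (q2, bbbb, $) ⊢ (q1, bbbb, W$) ⊢ (q2, bbb, $) ⊢ (q1, bbb, W$) ⊢ (q2, bb, $) ⊢ (q1, bb, W$) ⊢ (q2, b, $) ⊢ (q1, b, W$) ⊢ (q2, ε, $) ⊢ (q1, ε, W$)
All input consumed; M is in state q1.

q1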